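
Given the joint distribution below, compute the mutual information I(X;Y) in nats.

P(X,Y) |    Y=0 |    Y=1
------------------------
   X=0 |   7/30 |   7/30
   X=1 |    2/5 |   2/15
0.0338 nats

Mutual information: I(X;Y) = H(X) + H(Y) - H(X,Y)

Marginals:
P(X) = (7/15, 8/15), H(X) = 0.6909 nats
P(Y) = (19/30, 11/30), H(Y) = 0.6572 nats

Joint entropy: H(X,Y) = 1.3143 nats

I(X;Y) = 0.6909 + 0.6572 - 1.3143 = 0.0338 nats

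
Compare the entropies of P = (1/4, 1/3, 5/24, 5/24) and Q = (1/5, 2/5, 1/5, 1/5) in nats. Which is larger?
P

Computing entropies in nats:
H(P) = 1.3664
H(Q) = 1.3322

Distribution P has higher entropy.

Intuition: The distribution closer to uniform (more spread out) has higher entropy.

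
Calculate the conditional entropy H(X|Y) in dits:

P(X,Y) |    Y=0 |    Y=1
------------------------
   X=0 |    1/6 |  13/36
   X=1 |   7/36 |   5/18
0.2982 dits

Using the chain rule: H(X|Y) = H(X,Y) - H(Y)

First, compute H(X,Y) = 0.5823 dits

Marginal P(Y) = (13/36, 23/36)
H(Y) = 0.2841 dits

H(X|Y) = H(X,Y) - H(Y) = 0.5823 - 0.2841 = 0.2982 dits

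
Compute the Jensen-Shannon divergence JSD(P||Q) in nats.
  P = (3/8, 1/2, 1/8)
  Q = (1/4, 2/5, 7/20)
0.0368 nats

Jensen-Shannon divergence is:
JSD(P||Q) = 0.5 × D_KL(P||M) + 0.5 × D_KL(Q||M)
where M = 0.5 × (P + Q) is the mixture distribution.

M = 0.5 × (3/8, 1/2, 1/8) + 0.5 × (1/4, 2/5, 7/20) = (5/16, 9/20, 0.2375)

D_KL(P||M) = 0.0408 nats
D_KL(Q||M) = 0.0328 nats

JSD(P||Q) = 0.5 × 0.0408 + 0.5 × 0.0328 = 0.0368 nats

Unlike KL divergence, JSD is symmetric and bounded: 0 ≤ JSD ≤ log(2).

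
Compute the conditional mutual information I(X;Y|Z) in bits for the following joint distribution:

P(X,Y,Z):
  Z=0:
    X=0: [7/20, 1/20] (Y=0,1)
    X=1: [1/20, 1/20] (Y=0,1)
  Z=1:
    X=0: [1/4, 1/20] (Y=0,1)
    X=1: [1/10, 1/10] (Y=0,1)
0.0892 bits

Conditional mutual information: I(X;Y|Z) = H(X|Z) + H(Y|Z) - H(X,Y|Z)

H(Z) = 1.0000
H(X,Z) = 1.8464 → H(X|Z) = 0.8464
H(Y,Z) = 1.8016 → H(Y|Z) = 0.8016
H(X,Y,Z) = 2.5589 → H(X,Y|Z) = 1.5589

I(X;Y|Z) = 0.8464 + 0.8016 - 1.5589 = 0.0892 bits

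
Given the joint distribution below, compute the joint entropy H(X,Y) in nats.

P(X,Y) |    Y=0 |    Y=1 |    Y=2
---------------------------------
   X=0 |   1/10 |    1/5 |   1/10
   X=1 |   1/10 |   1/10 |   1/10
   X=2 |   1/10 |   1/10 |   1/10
2.1640 nats

Joint entropy is H(X,Y) = -Σ_{x,y} p(x,y) log p(x,y).

Summing over all non-zero entries:
H(X,Y) = -[1/10·log_e(1/10) + 1/5·log_e(1/5) + 1/10·log_e(1/10) + 1/10·log_e(1/10) + 1/10·log_e(1/10) + 1/10·log_e(1/10) + 1/10·log_e(1/10) + 1/10·log_e(1/10) + 1/10·log_e(1/10)]
H(X,Y) = 2.1640 nats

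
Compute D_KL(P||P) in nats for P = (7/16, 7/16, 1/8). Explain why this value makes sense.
0.0000 nats

KL divergence satisfies the Gibbs inequality: D_KL(P||Q) ≥ 0 for all distributions P, Q.

D_KL(P||Q) = Σ p(x) log(p(x)/q(x))
Each term is p(x) × log_e(p(x)/p(x)) = p(x) × log_e(1) = 0, so the sum is 0.
D_KL(P||Q) = 0.0000 nats

When P = Q, the KL divergence is exactly 0, as there is no 'divergence' between identical distributions.

This non-negativity is a fundamental property: relative entropy cannot be negative because it measures how different Q is from P.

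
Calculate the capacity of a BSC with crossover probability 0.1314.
0.4387 bits

For a binary symmetric channel (BSC) with error probability p:
Capacity C = 1 - H(p) bits per symbol

where H(p) = -p log₂(p) - (1-p) log₂(1-p) is the binary entropy function.

H(0.1314) = 0.5613 bits
C = 1 - 0.5613 = 0.4387 bits per symbol

This means we can reliably transmit up to 0.4387 bits of information per channel use.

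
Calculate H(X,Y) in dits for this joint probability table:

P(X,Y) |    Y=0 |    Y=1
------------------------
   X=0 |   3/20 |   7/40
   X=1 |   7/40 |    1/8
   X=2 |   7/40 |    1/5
0.7737 dits

Joint entropy is H(X,Y) = -Σ_{x,y} p(x,y) log p(x,y).

Summing over all non-zero entries:
H(X,Y) = -[3/20·log_10(3/20) + 7/40·log_10(7/40) + 7/40·log_10(7/40) + 1/8·log_10(1/8) + 7/40·log_10(7/40) + 1/5·log_10(1/5)]
H(X,Y) = 0.7737 dits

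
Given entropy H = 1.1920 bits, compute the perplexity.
2.2847

Perplexity is 2^H (or exp(H) for natural log).

H = 1.1920 bits
Perplexity = 2^1.1920 = 2.2847

Interpretation: The model's uncertainty is equivalent to choosing uniformly among 2.3 options.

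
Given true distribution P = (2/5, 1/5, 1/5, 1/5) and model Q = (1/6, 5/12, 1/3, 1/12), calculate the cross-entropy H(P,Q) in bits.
2.3206 bits

Cross-entropy: H(P,Q) = -Σ p(x) log q(x)

Alternatively: H(P,Q) = H(P) + D_KL(P||Q)
H(P) = 1.9219 bits
D_KL(P||Q) = 0.3986 bits

H(P,Q) = 1.9219 + 0.3986 = 2.3206 bits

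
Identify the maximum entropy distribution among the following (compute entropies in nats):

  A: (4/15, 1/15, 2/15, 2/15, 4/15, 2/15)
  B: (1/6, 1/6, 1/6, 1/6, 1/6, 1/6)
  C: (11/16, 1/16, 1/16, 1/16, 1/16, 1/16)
B

For a discrete distribution over n outcomes, entropy is maximized by the uniform distribution.

Computing entropies:
H(A) = 1.6914 nats
H(B) = 1.7918 nats
H(C) = 1.1240 nats

The uniform distribution (where all probabilities equal 1/6) achieves the maximum entropy of log_e(6) = 1.7918 nats.

Distribution B has the highest entropy.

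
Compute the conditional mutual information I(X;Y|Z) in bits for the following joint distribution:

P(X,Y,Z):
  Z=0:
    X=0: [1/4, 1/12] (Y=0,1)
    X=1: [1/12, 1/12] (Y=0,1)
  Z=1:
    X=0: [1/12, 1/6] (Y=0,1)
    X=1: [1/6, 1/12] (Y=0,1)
0.0629 bits

Conditional mutual information: I(X;Y|Z) = H(X|Z) + H(Y|Z) - H(X,Y|Z)

H(Z) = 1.0000
H(X,Z) = 1.9591 → H(X|Z) = 0.9591
H(Y,Z) = 1.9591 → H(Y|Z) = 0.9591
H(X,Y,Z) = 2.8554 → H(X,Y|Z) = 1.8554

I(X;Y|Z) = 0.9591 + 0.9591 - 1.8554 = 0.0629 bits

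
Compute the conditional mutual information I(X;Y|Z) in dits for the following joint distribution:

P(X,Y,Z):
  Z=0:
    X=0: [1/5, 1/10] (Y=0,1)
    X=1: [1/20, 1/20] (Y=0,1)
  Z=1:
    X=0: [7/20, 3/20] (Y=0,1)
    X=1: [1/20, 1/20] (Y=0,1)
0.0050 dits

Conditional mutual information: I(X;Y|Z) = H(X|Z) + H(Y|Z) - H(X,Y|Z)

H(Z) = 0.2923
H(X,Z) = 0.5074 → H(X|Z) = 0.2151
H(Y,Z) = 0.5731 → H(Y|Z) = 0.2808
H(X,Y,Z) = 0.7832 → H(X,Y|Z) = 0.4909

I(X;Y|Z) = 0.2151 + 0.2808 - 0.4909 = 0.0050 dits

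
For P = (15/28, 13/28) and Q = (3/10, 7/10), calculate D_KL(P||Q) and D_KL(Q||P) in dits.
D_KL(P||Q) = 0.0521, D_KL(Q||P) = 0.0493

KL divergence is not symmetric: D_KL(P||Q) ≠ D_KL(Q||P) in general.

D_KL(P||Q) = 0.0521 dits
D_KL(Q||P) = 0.0493 dits

No, they are not equal!

This asymmetry is why KL divergence is not a true distance metric.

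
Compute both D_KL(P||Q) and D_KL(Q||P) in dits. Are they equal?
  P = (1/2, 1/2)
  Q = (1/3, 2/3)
D_KL(P||Q) = 0.0256, D_KL(Q||P) = 0.0246

KL divergence is not symmetric: D_KL(P||Q) ≠ D_KL(Q||P) in general.

D_KL(P||Q) = 0.0256 dits
D_KL(Q||P) = 0.0246 dits

No, they are not equal!

This asymmetry is why KL divergence is not a true distance metric.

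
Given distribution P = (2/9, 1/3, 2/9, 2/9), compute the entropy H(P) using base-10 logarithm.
0.5945 dits

Shannon entropy is H(X) = -Σ p(x) log p(x).

For P = (2/9, 1/3, 2/9, 2/9):
H = -2/9 × log_10(2/9) -1/3 × log_10(1/3) -2/9 × log_10(2/9) -2/9 × log_10(2/9)
H = 0.5945 dits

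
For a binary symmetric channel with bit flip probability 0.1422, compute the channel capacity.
0.4100 bits

For a binary symmetric channel (BSC) with error probability p:
Capacity C = 1 - H(p) bits per symbol

where H(p) = -p log₂(p) - (1-p) log₂(1-p) is the binary entropy function.

H(0.1422) = 0.5900 bits
C = 1 - 0.5900 = 0.4100 bits per symbol

This means we can reliably transmit up to 0.4100 bits of information per channel use.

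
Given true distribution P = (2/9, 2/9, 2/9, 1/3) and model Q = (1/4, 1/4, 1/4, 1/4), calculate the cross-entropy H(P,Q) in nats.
1.3863 nats

Cross-entropy: H(P,Q) = -Σ p(x) log q(x)

Alternatively: H(P,Q) = H(P) + D_KL(P||Q)
H(P) = 1.3689 nats
D_KL(P||Q) = 0.0174 nats

H(P,Q) = 1.3689 + 0.0174 = 1.3863 nats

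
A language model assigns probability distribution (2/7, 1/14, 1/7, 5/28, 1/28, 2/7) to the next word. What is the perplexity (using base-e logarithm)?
4.9978

Perplexity is e^H (or exp(H) for natural log).

First, H = -Σ p log p = 1.6090 nats
Perplexity = e^1.6090 = 4.9978

Interpretation: The model's uncertainty is equivalent to choosing uniformly among 5.0 options.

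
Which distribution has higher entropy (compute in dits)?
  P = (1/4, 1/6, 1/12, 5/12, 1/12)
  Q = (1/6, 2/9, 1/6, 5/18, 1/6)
Q

Computing entropies in dits:
H(P) = 0.6185
H(Q) = 0.6888

Distribution Q has higher entropy.

Intuition: The distribution closer to uniform (more spread out) has higher entropy.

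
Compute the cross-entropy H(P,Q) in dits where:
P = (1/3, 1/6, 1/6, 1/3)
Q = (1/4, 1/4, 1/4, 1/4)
0.6021 dits

Cross-entropy: H(P,Q) = -Σ p(x) log q(x)

Alternatively: H(P,Q) = H(P) + D_KL(P||Q)
H(P) = 0.5775 dits
D_KL(P||Q) = 0.0246 dits

H(P,Q) = 0.5775 + 0.0246 = 0.6021 dits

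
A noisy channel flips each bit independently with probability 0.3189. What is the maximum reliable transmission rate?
0.0968 bits

For a binary symmetric channel (BSC) with error probability p:
Capacity C = 1 - H(p) bits per symbol

where H(p) = -p log₂(p) - (1-p) log₂(1-p) is the binary entropy function.

H(0.3189) = 0.9032 bits
C = 1 - 0.9032 = 0.0968 bits per symbol

This means we can reliably transmit up to 0.0968 bits of information per channel use.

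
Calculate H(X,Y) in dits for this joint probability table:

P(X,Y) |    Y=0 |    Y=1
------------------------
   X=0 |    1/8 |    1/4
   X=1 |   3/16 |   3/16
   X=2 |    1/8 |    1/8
0.7618 dits

Joint entropy is H(X,Y) = -Σ_{x,y} p(x,y) log p(x,y).

Summing over all non-zero entries:
H(X,Y) = -[1/8·log_10(1/8) + 1/4·log_10(1/4) + 3/16·log_10(3/16) + 3/16·log_10(3/16) + 1/8·log_10(1/8) + 1/8·log_10(1/8)]
H(X,Y) = 0.7618 dits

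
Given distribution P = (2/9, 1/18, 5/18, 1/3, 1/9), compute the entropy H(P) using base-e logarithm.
1.4610 nats

Shannon entropy is H(X) = -Σ p(x) log p(x).

For P = (2/9, 1/18, 5/18, 1/3, 1/9):
H = -2/9 × log_e(2/9) -1/18 × log_e(1/18) -5/18 × log_e(5/18) -1/3 × log_e(1/3) -1/9 × log_e(1/9)
H = 1.4610 nats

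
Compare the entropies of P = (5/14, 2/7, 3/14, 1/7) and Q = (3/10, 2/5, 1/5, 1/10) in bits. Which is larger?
P

Computing entropies in bits:
H(P) = 1.9242
H(Q) = 1.8464

Distribution P has higher entropy.

Intuition: The distribution closer to uniform (more spread out) has higher entropy.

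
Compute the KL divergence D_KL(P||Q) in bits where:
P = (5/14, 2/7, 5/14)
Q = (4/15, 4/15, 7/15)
0.0411 bits

KL divergence: D_KL(P||Q) = Σ p(x) log(p(x)/q(x))

Computing term by term:
  x=0: 5/14 × log_2[(5/14)/(4/15)] = 5/14 × 0.4215 = 0.1505
  x=1: 2/7 × log_2[(2/7)/(4/15)] = 2/7 × 0.0995 = 0.0284
  x=2: 5/14 × log_2[(5/14)/(7/15)] = 5/14 × -0.3859 = -0.1378

D_KL(P||Q) = 0.0411 bits

Note: KL divergence is always non-negative and equals 0 iff P = Q.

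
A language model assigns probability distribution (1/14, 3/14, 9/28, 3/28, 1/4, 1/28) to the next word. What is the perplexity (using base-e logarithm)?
4.8955

Perplexity is e^H (or exp(H) for natural log).

First, H = -Σ p log p = 1.5883 nats
Perplexity = e^1.5883 = 4.8955

Interpretation: The model's uncertainty is equivalent to choosing uniformly among 4.9 options.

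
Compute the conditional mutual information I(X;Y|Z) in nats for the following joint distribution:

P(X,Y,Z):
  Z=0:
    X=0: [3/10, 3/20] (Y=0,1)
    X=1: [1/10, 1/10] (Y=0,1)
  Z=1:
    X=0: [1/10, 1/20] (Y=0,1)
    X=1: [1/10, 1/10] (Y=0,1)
0.0129 nats

Conditional mutual information: I(X;Y|Z) = H(X|Z) + H(Y|Z) - H(X,Y|Z)

H(Z) = 0.6474
H(X,Z) = 1.2877 → H(X|Z) = 0.6402
H(Y,Z) = 1.3195 → H(Y|Z) = 0.6721
H(X,Y,Z) = 1.9468 → H(X,Y|Z) = 1.2994

I(X;Y|Z) = 0.6402 + 0.6721 - 1.2994 = 0.0129 nats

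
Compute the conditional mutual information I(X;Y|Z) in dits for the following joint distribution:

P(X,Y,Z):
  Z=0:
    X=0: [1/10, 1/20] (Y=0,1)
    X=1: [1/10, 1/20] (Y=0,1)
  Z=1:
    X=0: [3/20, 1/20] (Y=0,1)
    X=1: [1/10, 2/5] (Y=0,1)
0.0406 dits

Conditional mutual information: I(X;Y|Z) = H(X|Z) + H(Y|Z) - H(X,Y|Z)

H(Z) = 0.2653
H(X,Z) = 0.5375 → H(X|Z) = 0.2722
H(Y,Z) = 0.5464 → H(Y|Z) = 0.2811
H(X,Y,Z) = 0.7779 → H(X,Y|Z) = 0.5126

I(X;Y|Z) = 0.2722 + 0.2811 - 0.5126 = 0.0406 dits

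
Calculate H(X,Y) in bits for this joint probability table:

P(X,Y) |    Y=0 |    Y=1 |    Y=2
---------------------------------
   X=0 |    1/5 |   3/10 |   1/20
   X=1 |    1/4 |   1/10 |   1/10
2.3660 bits

Joint entropy is H(X,Y) = -Σ_{x,y} p(x,y) log p(x,y).

Summing over all non-zero entries:
H(X,Y) = -[1/5·log_2(1/5) + 3/10·log_2(3/10) + 1/20·log_2(1/20) + 1/4·log_2(1/4) + 1/10·log_2(1/10) + 1/10·log_2(1/10)]
H(X,Y) = 2.3660 bits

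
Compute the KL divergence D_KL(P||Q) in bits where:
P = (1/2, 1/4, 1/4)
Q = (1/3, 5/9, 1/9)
0.2970 bits

KL divergence: D_KL(P||Q) = Σ p(x) log(p(x)/q(x))

Computing term by term:
  x=0: 1/2 × log_2[(1/2)/(1/3)] = 1/2 × 0.5850 = 0.2925
  x=1: 1/4 × log_2[(1/4)/(5/9)] = 1/4 × -1.1520 = -0.2880
  x=2: 1/4 × log_2[(1/4)/(1/9)] = 1/4 × 1.1699 = 0.2925

D_KL(P||Q) = 0.2970 bits

Note: KL divergence is always non-negative and equals 0 iff P = Q.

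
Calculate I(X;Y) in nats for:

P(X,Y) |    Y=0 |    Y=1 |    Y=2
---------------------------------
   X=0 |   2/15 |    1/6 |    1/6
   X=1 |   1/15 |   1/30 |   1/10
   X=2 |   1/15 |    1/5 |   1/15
0.0559 nats

Mutual information: I(X;Y) = H(X) + H(Y) - H(X,Y)

Marginals:
P(X) = (7/15, 1/5, 1/3), H(X) = 1.0438 nats
P(Y) = (4/15, 2/5, 1/3), H(Y) = 1.0852 nats

Joint entropy: H(X,Y) = 2.0730 nats

I(X;Y) = 1.0438 + 1.0852 - 2.0730 = 0.0559 nats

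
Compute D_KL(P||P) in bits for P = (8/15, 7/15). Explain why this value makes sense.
0.0000 bits

KL divergence satisfies the Gibbs inequality: D_KL(P||Q) ≥ 0 for all distributions P, Q.

D_KL(P||Q) = Σ p(x) log(p(x)/q(x))
Each term is p(x) × log_2(p(x)/p(x)) = p(x) × log_2(1) = 0, so the sum is 0.
D_KL(P||Q) = 0.0000 bits

When P = Q, the KL divergence is exactly 0, as there is no 'divergence' between identical distributions.

This non-negativity is a fundamental property: relative entropy cannot be negative because it measures how different Q is from P.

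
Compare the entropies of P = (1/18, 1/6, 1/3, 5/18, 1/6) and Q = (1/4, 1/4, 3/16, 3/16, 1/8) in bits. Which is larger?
Q

Computing entropies in bits:
H(P) = 2.1350
H(Q) = 2.2806

Distribution Q has higher entropy.

Intuition: The distribution closer to uniform (more spread out) has higher entropy.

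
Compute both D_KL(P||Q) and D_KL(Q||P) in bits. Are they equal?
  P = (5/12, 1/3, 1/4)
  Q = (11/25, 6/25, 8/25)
D_KL(P||Q) = 0.0362, D_KL(Q||P) = 0.0348

KL divergence is not symmetric: D_KL(P||Q) ≠ D_KL(Q||P) in general.

D_KL(P||Q) = 0.0362 bits
D_KL(Q||P) = 0.0348 bits

No, they are not equal!

This asymmetry is why KL divergence is not a true distance metric.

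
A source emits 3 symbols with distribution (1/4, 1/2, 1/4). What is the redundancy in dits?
0.0256 dits

Redundancy measures how far a source is from maximum entropy:
R = H_max - H(X)

Maximum entropy for 3 symbols: H_max = log_10(3) = 0.4771 dits
Actual entropy: H(X) = 0.4515 dits
Redundancy: R = 0.4771 - 0.4515 = 0.0256 dits

This redundancy represents potential for compression: the source could be compressed by 0.0256 dits per symbol.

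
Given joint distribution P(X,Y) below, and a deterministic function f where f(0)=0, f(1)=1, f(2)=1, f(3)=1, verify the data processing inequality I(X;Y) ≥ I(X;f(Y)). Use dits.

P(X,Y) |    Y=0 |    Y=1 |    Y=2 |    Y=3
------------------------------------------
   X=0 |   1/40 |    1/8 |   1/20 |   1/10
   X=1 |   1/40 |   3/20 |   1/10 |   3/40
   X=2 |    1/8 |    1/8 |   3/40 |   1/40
I(X;Y) = 0.0370, I(X;f(Y)) = 0.0258, inequality holds: 0.0370 ≥ 0.0258

Data Processing Inequality: For any Markov chain X → Y → Z, we have I(X;Y) ≥ I(X;Z).

Here Z = f(Y) is a deterministic function of Y, forming X → Y → Z.

Original I(X;Y) = 0.0370 dits

After applying f:
P(X,Z) where Z=f(Y):
- P(X,Z=0) = P(X,Y=0)
- P(X,Z=1) = P(X,Y=1) + P(X,Y=2) + P(X,Y=3)

I(X;Z) = I(X;f(Y)) = 0.0258 dits

Verification: 0.0370 ≥ 0.0258 ✓

Information cannot be created by processing; the function f can only lose information about X.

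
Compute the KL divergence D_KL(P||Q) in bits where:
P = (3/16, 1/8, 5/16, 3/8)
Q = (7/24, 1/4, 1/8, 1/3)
0.2323 bits

KL divergence: D_KL(P||Q) = Σ p(x) log(p(x)/q(x))

Computing term by term:
  x=0: 3/16 × log_2[(3/16)/(7/24)] = 3/16 × -0.6374 = -0.1195
  x=1: 1/8 × log_2[(1/8)/(1/4)] = 1/8 × -1.0000 = -0.1250
  x=2: 5/16 × log_2[(5/16)/(1/8)] = 5/16 × 1.3219 = 0.4131
  x=3: 3/8 × log_2[(3/8)/(1/3)] = 3/8 × 0.1699 = 0.0637

D_KL(P||Q) = 0.2323 bits

Note: KL divergence is always non-negative and equals 0 iff P = Q.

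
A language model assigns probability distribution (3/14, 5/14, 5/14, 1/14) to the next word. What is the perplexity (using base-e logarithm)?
3.5045

Perplexity is e^H (or exp(H) for natural log).

First, H = -Σ p log p = 1.2540 nats
Perplexity = e^1.2540 = 3.5045

Interpretation: The model's uncertainty is equivalent to choosing uniformly among 3.5 options.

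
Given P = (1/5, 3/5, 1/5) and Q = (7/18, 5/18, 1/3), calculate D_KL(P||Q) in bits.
0.3274 bits

KL divergence: D_KL(P||Q) = Σ p(x) log(p(x)/q(x))

Computing term by term:
  x=0: 1/5 × log_2[(1/5)/(7/18)] = 1/5 × -0.9594 = -0.1919
  x=1: 3/5 × log_2[(3/5)/(5/18)] = 3/5 × 1.1110 = 0.6666
  x=2: 1/5 × log_2[(1/5)/(1/3)] = 1/5 × -0.7370 = -0.1474

D_KL(P||Q) = 0.3274 bits

Note: KL divergence is always non-negative and equals 0 iff P = Q.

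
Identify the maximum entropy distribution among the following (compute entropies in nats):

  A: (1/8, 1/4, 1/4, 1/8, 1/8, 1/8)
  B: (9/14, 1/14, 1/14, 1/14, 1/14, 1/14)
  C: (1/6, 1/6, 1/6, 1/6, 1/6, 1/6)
C

For a discrete distribution over n outcomes, entropy is maximized by the uniform distribution.

Computing entropies:
H(A) = 1.7329 nats
H(B) = 1.2266 nats
H(C) = 1.7918 nats

The uniform distribution (where all probabilities equal 1/6) achieves the maximum entropy of log_e(6) = 1.7918 nats.

Distribution C has the highest entropy.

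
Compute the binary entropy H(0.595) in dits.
0.2931 dits

The binary entropy function is:
H(p) = -p log(p) - (1-p) log(1-p)

H(0.595) = -0.595 × log_10(0.595) - 0.405 × log_10(0.405)
H(0.595) = 0.2931 dits

Note: Binary entropy is maximized at p=0.5 (H=1 bit) and minimized at p=0 or p=1 (H=0).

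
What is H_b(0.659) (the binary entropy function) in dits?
0.2787 dits

The binary entropy function is:
H(p) = -p log(p) - (1-p) log(1-p)

H(0.659) = -0.659 × log_10(0.659) - 0.341 × log_10(0.341)
H(0.659) = 0.2787 dits

Note: Binary entropy is maximized at p=0.5 (H=1 bit) and minimized at p=0 or p=1 (H=0).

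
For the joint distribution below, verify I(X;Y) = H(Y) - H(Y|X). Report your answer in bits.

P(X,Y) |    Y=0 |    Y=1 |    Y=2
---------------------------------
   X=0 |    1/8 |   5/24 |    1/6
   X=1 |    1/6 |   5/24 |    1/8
I(X;Y) = 0.0086 bits

Mutual information has multiple equivalent forms:
- I(X;Y) = H(X) - H(X|Y)
- I(X;Y) = H(Y) - H(Y|X)
- I(X;Y) = H(X) + H(Y) - H(X,Y)

Computing all quantities:
H(X) = 1.0000, H(Y) = 1.5632, H(X,Y) = 2.5546
H(X|Y) = 0.9914, H(Y|X) = 1.5546

Verification:
H(X) - H(X|Y) = 1.0000 - 0.9914 = 0.0086
H(Y) - H(Y|X) = 1.5632 - 1.5546 = 0.0086
H(X) + H(Y) - H(X,Y) = 1.0000 + 1.5632 - 2.5546 = 0.0086

All forms give I(X;Y) = 0.0086 bits. ✓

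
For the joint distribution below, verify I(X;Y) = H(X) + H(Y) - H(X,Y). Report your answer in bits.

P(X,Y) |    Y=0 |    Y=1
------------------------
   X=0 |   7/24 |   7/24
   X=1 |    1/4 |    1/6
I(X;Y) = 0.0071 bits

Mutual information has multiple equivalent forms:
- I(X;Y) = H(X) - H(X|Y)
- I(X;Y) = H(Y) - H(Y|X)
- I(X;Y) = H(X) + H(Y) - H(X,Y)

Computing all quantities:
H(X) = 0.9799, H(Y) = 0.9950, H(X,Y) = 1.9678
H(X|Y) = 0.9728, H(Y|X) = 0.9879

Verification:
H(X) - H(X|Y) = 0.9799 - 0.9728 = 0.0071
H(Y) - H(Y|X) = 0.9950 - 0.9879 = 0.0071
H(X) + H(Y) - H(X,Y) = 0.9799 + 0.9950 - 1.9678 = 0.0071

All forms give I(X;Y) = 0.0071 bits. ✓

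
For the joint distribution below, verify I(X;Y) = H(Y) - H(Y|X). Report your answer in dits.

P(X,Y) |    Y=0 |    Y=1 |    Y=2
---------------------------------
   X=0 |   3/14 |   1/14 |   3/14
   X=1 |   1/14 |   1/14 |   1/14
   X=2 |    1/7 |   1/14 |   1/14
I(X;Y) = 0.0114 dits

Mutual information has multiple equivalent forms:
- I(X;Y) = H(X) - H(X|Y)
- I(X;Y) = H(Y) - H(Y|X)
- I(X;Y) = H(X) + H(Y) - H(X,Y)

Computing all quantities:
H(X) = 0.4493, H(Y) = 0.4608, H(X,Y) = 0.8986
H(X|Y) = 0.4379, H(Y|X) = 0.4493

Verification:
H(X) - H(X|Y) = 0.4493 - 0.4379 = 0.0114
H(Y) - H(Y|X) = 0.4608 - 0.4493 = 0.0114
H(X) + H(Y) - H(X,Y) = 0.4493 + 0.4608 - 0.8986 = 0.0114

All forms give I(X;Y) = 0.0114 dits. ✓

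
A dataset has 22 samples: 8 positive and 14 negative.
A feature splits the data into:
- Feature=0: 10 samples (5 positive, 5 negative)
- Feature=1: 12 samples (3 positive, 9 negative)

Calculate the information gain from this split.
0.0486 bits

Information Gain = H(Y) - H(Y|Feature)

Before split:
P(positive) = 8/22 = 0.3636
H(Y) = 0.9457 bits

After split:
Feature=0: H = 1.0000 bits (weight = 10/22)
Feature=1: H = 0.8113 bits (weight = 12/22)
H(Y|Feature) = (10/22)×1.0000 + (12/22)×0.8113 = 0.8971 bits

Information Gain = 0.9457 - 0.8971 = 0.0486 bits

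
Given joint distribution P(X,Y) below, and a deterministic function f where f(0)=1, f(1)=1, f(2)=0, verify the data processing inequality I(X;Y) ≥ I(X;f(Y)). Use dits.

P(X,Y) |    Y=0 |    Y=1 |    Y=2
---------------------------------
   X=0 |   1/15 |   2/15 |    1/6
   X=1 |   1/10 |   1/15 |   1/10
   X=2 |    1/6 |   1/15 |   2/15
I(X;Y) = 0.0159, I(X;f(Y)) = 0.0016, inequality holds: 0.0159 ≥ 0.0016

Data Processing Inequality: For any Markov chain X → Y → Z, we have I(X;Y) ≥ I(X;Z).

Here Z = f(Y) is a deterministic function of Y, forming X → Y → Z.

Original I(X;Y) = 0.0159 dits

After applying f:
P(X,Z) where Z=f(Y):
- P(X,Z=0) = P(X,Y=2)
- P(X,Z=1) = P(X,Y=0) + P(X,Y=1)

I(X;Z) = I(X;f(Y)) = 0.0016 dits

Verification: 0.0159 ≥ 0.0016 ✓

Information cannot be created by processing; the function f can only lose information about X.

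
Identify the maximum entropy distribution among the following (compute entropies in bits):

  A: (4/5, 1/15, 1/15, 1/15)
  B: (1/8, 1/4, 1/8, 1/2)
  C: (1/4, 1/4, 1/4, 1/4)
C

For a discrete distribution over n outcomes, entropy is maximized by the uniform distribution.

Computing entropies:
H(A) = 1.0389 bits
H(B) = 1.7500 bits
H(C) = 2.0000 bits

The uniform distribution (where all probabilities equal 1/4) achieves the maximum entropy of log_2(4) = 2.0000 bits.

Distribution C has the highest entropy.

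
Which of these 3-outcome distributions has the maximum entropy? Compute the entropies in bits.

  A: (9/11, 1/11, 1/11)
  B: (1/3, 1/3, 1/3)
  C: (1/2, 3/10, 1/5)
B

For a discrete distribution over n outcomes, entropy is maximized by the uniform distribution.

Computing entropies:
H(A) = 0.8659 bits
H(B) = 1.5850 bits
H(C) = 1.4855 bits

The uniform distribution (where all probabilities equal 1/3) achieves the maximum entropy of log_2(3) = 1.5850 bits.

Distribution B has the highest entropy.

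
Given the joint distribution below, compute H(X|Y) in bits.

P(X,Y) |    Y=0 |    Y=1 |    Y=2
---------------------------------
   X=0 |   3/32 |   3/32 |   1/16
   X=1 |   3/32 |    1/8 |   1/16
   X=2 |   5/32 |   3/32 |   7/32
1.4702 bits

Using the chain rule: H(X|Y) = H(X,Y) - H(Y)

First, compute H(X,Y) = 3.0537 bits

Marginal P(Y) = (11/32, 5/16, 11/32)
H(Y) = 1.5835 bits

H(X|Y) = H(X,Y) - H(Y) = 3.0537 - 1.5835 = 1.4702 bits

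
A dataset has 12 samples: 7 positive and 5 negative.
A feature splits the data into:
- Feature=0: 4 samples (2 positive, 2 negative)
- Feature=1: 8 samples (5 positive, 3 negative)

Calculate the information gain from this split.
0.0102 bits

Information Gain = H(Y) - H(Y|Feature)

Before split:
P(positive) = 7/12 = 0.5833
H(Y) = 0.9799 bits

After split:
Feature=0: H = 1.0000 bits (weight = 4/12)
Feature=1: H = 0.9544 bits (weight = 8/12)
H(Y|Feature) = (4/12)×1.0000 + (8/12)×0.9544 = 0.9696 bits

Information Gain = 0.9799 - 0.9696 = 0.0102 bits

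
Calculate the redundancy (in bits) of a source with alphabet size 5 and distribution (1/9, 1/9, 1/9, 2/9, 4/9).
0.2631 bits

Redundancy measures how far a source is from maximum entropy:
R = H_max - H(X)

Maximum entropy for 5 symbols: H_max = log_2(5) = 2.3219 bits
Actual entropy: H(X) = 2.0588 bits
Redundancy: R = 2.3219 - 2.0588 = 0.2631 bits

This redundancy represents potential for compression: the source could be compressed by 0.2631 bits per symbol.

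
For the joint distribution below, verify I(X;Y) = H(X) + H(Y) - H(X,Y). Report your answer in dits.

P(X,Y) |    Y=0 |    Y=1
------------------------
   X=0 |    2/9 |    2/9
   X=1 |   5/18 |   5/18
I(X;Y) = 0.0000 dits

Mutual information has multiple equivalent forms:
- I(X;Y) = H(X) - H(X|Y)
- I(X;Y) = H(Y) - H(Y|X)
- I(X;Y) = H(X) + H(Y) - H(X,Y)

Computing all quantities:
H(X) = 0.2983, H(Y) = 0.3010, H(X,Y) = 0.5994
H(X|Y) = 0.2983, H(Y|X) = 0.3010

Verification:
H(X) - H(X|Y) = 0.2983 - 0.2983 = 0.0000
H(Y) - H(Y|X) = 0.3010 - 0.3010 = 0.0000
H(X) + H(Y) - H(X,Y) = 0.2983 + 0.3010 - 0.5994 = 0.0000

All forms give I(X;Y) = 0.0000 dits. ✓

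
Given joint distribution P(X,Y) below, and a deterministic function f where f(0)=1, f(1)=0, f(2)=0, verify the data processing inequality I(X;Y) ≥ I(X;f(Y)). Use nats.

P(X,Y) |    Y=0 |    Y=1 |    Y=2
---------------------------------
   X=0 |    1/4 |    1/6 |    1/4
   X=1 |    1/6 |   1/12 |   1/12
I(X;Y) = 0.0095, I(X;f(Y)) = 0.0071, inequality holds: 0.0095 ≥ 0.0071

Data Processing Inequality: For any Markov chain X → Y → Z, we have I(X;Y) ≥ I(X;Z).

Here Z = f(Y) is a deterministic function of Y, forming X → Y → Z.

Original I(X;Y) = 0.0095 nats

After applying f:
P(X,Z) where Z=f(Y):
- P(X,Z=0) = P(X,Y=1) + P(X,Y=2)
- P(X,Z=1) = P(X,Y=0)

I(X;Z) = I(X;f(Y)) = 0.0071 nats

Verification: 0.0095 ≥ 0.0071 ✓

Information cannot be created by processing; the function f can only lose information about X.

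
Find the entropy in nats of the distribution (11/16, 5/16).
0.6211 nats

Shannon entropy is H(X) = -Σ p(x) log p(x).

For P = (11/16, 5/16):
H = -11/16 × log_e(11/16) -5/16 × log_e(5/16)
H = 0.6211 nats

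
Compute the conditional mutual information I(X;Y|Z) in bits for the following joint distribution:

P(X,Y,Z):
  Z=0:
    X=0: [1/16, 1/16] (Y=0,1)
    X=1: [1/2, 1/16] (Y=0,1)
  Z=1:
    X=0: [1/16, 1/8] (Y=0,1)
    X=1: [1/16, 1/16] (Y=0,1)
0.0684 bits

Conditional mutual information: I(X;Y|Z) = H(X|Z) + H(Y|Z) - H(X,Y|Z)

H(Z) = 0.8960
H(X,Z) = 1.6697 → H(X|Z) = 0.7737
H(Y,Z) = 1.6697 → H(Y|Z) = 0.7737
H(X,Y,Z) = 2.3750 → H(X,Y|Z) = 1.4790

I(X;Y|Z) = 0.7737 + 0.7737 - 1.4790 = 0.0684 bits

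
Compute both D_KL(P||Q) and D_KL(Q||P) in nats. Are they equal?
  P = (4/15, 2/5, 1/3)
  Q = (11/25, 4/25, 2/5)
D_KL(P||Q) = 0.1722, D_KL(Q||P) = 0.1467

KL divergence is not symmetric: D_KL(P||Q) ≠ D_KL(Q||P) in general.

D_KL(P||Q) = 0.1722 nats
D_KL(Q||P) = 0.1467 nats

No, they are not equal!

This asymmetry is why KL divergence is not a true distance metric.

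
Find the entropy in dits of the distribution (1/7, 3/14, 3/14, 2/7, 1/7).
0.6836 dits

Shannon entropy is H(X) = -Σ p(x) log p(x).

For P = (1/7, 3/14, 3/14, 2/7, 1/7):
H = -1/7 × log_10(1/7) -3/14 × log_10(3/14) -3/14 × log_10(3/14) -2/7 × log_10(2/7) -1/7 × log_10(1/7)
H = 0.6836 dits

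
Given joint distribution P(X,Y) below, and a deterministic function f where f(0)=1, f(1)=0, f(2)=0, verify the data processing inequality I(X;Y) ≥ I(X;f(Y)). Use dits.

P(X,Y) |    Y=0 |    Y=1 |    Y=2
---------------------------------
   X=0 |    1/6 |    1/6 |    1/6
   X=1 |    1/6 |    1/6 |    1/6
I(X;Y) = 0.0000, I(X;f(Y)) = 0.0000, inequality holds: 0.0000 ≥ 0.0000

Data Processing Inequality: For any Markov chain X → Y → Z, we have I(X;Y) ≥ I(X;Z).

Here Z = f(Y) is a deterministic function of Y, forming X → Y → Z.

Original I(X;Y) = 0.0000 dits

After applying f:
P(X,Z) where Z=f(Y):
- P(X,Z=0) = P(X,Y=1) + P(X,Y=2)
- P(X,Z=1) = P(X,Y=0)

I(X;Z) = I(X;f(Y)) = 0.0000 dits

Verification: 0.0000 ≥ 0.0000 ✓

Information cannot be created by processing; the function f can only lose information about X.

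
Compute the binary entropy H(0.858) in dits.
0.1774 dits

The binary entropy function is:
H(p) = -p log(p) - (1-p) log(1-p)

H(0.858) = -0.858 × log_10(0.858) - 0.142 × log_10(0.142)
H(0.858) = 0.1774 dits

Note: Binary entropy is maximized at p=0.5 (H=1 bit) and minimized at p=0 or p=1 (H=0).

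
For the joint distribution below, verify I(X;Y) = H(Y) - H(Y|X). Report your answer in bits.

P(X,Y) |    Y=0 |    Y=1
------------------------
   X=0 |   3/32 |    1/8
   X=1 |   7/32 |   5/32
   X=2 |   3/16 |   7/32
I(X;Y) = 0.0125 bits

Mutual information has multiple equivalent forms:
- I(X;Y) = H(X) - H(X|Y)
- I(X;Y) = H(Y) - H(Y|X)
- I(X;Y) = H(X) + H(Y) - H(X,Y)

Computing all quantities:
H(X) = 1.5382, H(Y) = 1.0000, H(X,Y) = 2.5257
H(X|Y) = 1.5257, H(Y|X) = 0.9875

Verification:
H(X) - H(X|Y) = 1.5382 - 1.5257 = 0.0125
H(Y) - H(Y|X) = 1.0000 - 0.9875 = 0.0125
H(X) + H(Y) - H(X,Y) = 1.5382 + 1.0000 - 2.5257 = 0.0125

All forms give I(X;Y) = 0.0125 bits. ✓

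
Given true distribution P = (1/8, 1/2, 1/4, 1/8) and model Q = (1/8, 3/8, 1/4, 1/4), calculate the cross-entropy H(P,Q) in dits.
0.5516 dits

Cross-entropy: H(P,Q) = -Σ p(x) log q(x)

Alternatively: H(P,Q) = H(P) + D_KL(P||Q)
H(P) = 0.5268 dits
D_KL(P||Q) = 0.0248 dits

H(P,Q) = 0.5268 + 0.0248 = 0.5516 dits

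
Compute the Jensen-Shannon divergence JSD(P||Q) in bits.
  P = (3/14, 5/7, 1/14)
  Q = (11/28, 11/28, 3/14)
0.0803 bits

Jensen-Shannon divergence is:
JSD(P||Q) = 0.5 × D_KL(P||M) + 0.5 × D_KL(Q||M)
where M = 0.5 × (P + Q) is the mixture distribution.

M = 0.5 × (3/14, 5/7, 1/14) + 0.5 × (11/28, 11/28, 3/14) = (0.303571, 0.553571, 1/7)

D_KL(P||M) = 0.0836 bits
D_KL(Q||M) = 0.0771 bits

JSD(P||Q) = 0.5 × 0.0836 + 0.5 × 0.0771 = 0.0803 bits

Unlike KL divergence, JSD is symmetric and bounded: 0 ≤ JSD ≤ log(2).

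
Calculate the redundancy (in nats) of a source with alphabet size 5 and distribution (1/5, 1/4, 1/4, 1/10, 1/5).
0.0423 nats

Redundancy measures how far a source is from maximum entropy:
R = H_max - H(X)

Maximum entropy for 5 symbols: H_max = log_e(5) = 1.6094 nats
Actual entropy: H(X) = 1.5672 nats
Redundancy: R = 1.6094 - 1.5672 = 0.0423 nats

This redundancy represents potential for compression: the source could be compressed by 0.0423 nats per symbol.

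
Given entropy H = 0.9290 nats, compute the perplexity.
2.5320

Perplexity is e^H (or exp(H) for natural log).

H = 0.9290 nats
Perplexity = e^0.9290 = 2.5320

Interpretation: The model's uncertainty is equivalent to choosing uniformly among 2.5 options.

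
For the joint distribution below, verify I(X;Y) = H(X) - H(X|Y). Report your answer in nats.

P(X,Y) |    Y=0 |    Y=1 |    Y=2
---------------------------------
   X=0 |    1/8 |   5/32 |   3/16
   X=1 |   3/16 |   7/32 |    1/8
I(X;Y) = 0.0159 nats

Mutual information has multiple equivalent forms:
- I(X;Y) = H(X) - H(X|Y)
- I(X;Y) = H(Y) - H(Y|X)
- I(X;Y) = H(X) + H(Y) - H(X,Y)

Computing all quantities:
H(X) = 0.6912, H(Y) = 1.0948, H(X,Y) = 1.7701
H(X|Y) = 0.6753, H(Y|X) = 1.0789

Verification:
H(X) - H(X|Y) = 0.6912 - 0.6753 = 0.0159
H(Y) - H(Y|X) = 1.0948 - 1.0789 = 0.0159
H(X) + H(Y) - H(X,Y) = 0.6912 + 1.0948 - 1.7701 = 0.0159

All forms give I(X;Y) = 0.0159 nats. ✓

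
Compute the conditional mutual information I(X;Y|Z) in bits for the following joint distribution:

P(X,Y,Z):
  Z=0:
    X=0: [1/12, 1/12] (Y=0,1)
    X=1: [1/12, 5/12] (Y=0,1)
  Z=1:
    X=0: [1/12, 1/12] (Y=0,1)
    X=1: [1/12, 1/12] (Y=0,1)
0.0492 bits

Conditional mutual information: I(X;Y|Z) = H(X|Z) + H(Y|Z) - H(X,Y|Z)

H(Z) = 0.9183
H(X,Z) = 1.7925 → H(X|Z) = 0.8742
H(Y,Z) = 1.7925 → H(Y|Z) = 0.8742
H(X,Y,Z) = 2.6175 → H(X,Y|Z) = 1.6992

I(X;Y|Z) = 0.8742 + 0.8742 - 1.6992 = 0.0492 bits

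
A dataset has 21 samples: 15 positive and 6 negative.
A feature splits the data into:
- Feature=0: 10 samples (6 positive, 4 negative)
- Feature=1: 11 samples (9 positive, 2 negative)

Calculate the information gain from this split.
0.0425 bits

Information Gain = H(Y) - H(Y|Feature)

Before split:
P(positive) = 15/21 = 0.7143
H(Y) = 0.8631 bits

After split:
Feature=0: H = 0.9710 bits (weight = 10/21)
Feature=1: H = 0.6840 bits (weight = 11/21)
H(Y|Feature) = (10/21)×0.9710 + (11/21)×0.6840 = 0.8207 bits

Information Gain = 0.8631 - 0.8207 = 0.0425 bits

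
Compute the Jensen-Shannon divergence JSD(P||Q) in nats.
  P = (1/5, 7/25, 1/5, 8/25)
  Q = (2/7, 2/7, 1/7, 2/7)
0.0067 nats

Jensen-Shannon divergence is:
JSD(P||Q) = 0.5 × D_KL(P||M) + 0.5 × D_KL(Q||M)
where M = 0.5 × (P + Q) is the mixture distribution.

M = 0.5 × (1/5, 7/25, 1/5, 8/25) + 0.5 × (2/7, 2/7, 1/7, 2/7) = (0.242857, 0.282857, 6/35, 0.302857)

D_KL(P||M) = 0.0068 nats
D_KL(Q||M) = 0.0066 nats

JSD(P||Q) = 0.5 × 0.0068 + 0.5 × 0.0066 = 0.0067 nats

Unlike KL divergence, JSD is symmetric and bounded: 0 ≤ JSD ≤ log(2).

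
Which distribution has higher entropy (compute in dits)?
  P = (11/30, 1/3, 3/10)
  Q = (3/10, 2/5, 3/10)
P

Computing entropies in dits:
H(P) = 0.4757
H(Q) = 0.4729

Distribution P has higher entropy.

Intuition: The distribution closer to uniform (more spread out) has higher entropy.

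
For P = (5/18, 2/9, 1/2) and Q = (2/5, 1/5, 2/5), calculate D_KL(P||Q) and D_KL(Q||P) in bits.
D_KL(P||Q) = 0.0486, D_KL(Q||P) = 0.0513

KL divergence is not symmetric: D_KL(P||Q) ≠ D_KL(Q||P) in general.

D_KL(P||Q) = 0.0486 bits
D_KL(Q||P) = 0.0513 bits

No, they are not equal!

This asymmetry is why KL divergence is not a true distance metric.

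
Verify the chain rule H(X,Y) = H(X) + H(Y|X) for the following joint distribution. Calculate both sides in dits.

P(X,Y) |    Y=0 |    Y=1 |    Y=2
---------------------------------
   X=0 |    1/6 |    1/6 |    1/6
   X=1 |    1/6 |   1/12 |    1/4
H(X,Y) = 0.7592, H(X) = 0.3010, H(Y|X) = 0.4582 (all in dits)

Chain rule: H(X,Y) = H(X) + H(Y|X)

Left side — joint entropy directly:
H(X,Y) = -Σ p(x,y) log p(x,y) = 0.7592 dits

Right side — compute H(Y|X) from the conditional distributions:
P(X) = (1/2, 1/2), so H(X) = 0.3010 dits
H(Y|X) = Σ_x P(X=x) · H(Y|X=x):
  P(Y|X=0) = (1/3, 1/3, 1/3), H(Y|X=0) = 0.4771, weight P(X=0) = 1/2
  P(Y|X=1) = (1/3, 1/6, 1/2), H(Y|X=1) = 0.4392, weight P(X=1) = 1/2
H(Y|X) = 0.4582 dits

H(X) + H(Y|X) = 0.3010 + 0.4582 = 0.7592 dits

Both sides equal 0.7592 dits. ✓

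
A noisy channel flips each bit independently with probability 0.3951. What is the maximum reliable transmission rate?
0.0320 bits

For a binary symmetric channel (BSC) with error probability p:
Capacity C = 1 - H(p) bits per symbol

where H(p) = -p log₂(p) - (1-p) log₂(1-p) is the binary entropy function.

H(0.3951) = 0.9680 bits
C = 1 - 0.9680 = 0.0320 bits per symbol

This means we can reliably transmit up to 0.0320 bits of information per channel use.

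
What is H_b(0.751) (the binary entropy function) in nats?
0.5612 nats

The binary entropy function is:
H(p) = -p log(p) - (1-p) log(1-p)

H(0.751) = -0.751 × log_e(0.751) - 0.249 × log_e(0.249)
H(0.751) = 0.5612 nats

Note: Binary entropy is maximized at p=0.5 (H=1 bit) and minimized at p=0 or p=1 (H=0).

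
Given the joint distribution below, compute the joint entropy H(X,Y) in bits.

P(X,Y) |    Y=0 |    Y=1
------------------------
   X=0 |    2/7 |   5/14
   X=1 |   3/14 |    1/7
1.9242 bits

Joint entropy is H(X,Y) = -Σ_{x,y} p(x,y) log p(x,y).

Summing over all non-zero entries:
H(X,Y) = -[2/7·log_2(2/7) + 5/14·log_2(5/14) + 3/14·log_2(3/14) + 1/7·log_2(1/7)]
H(X,Y) = 1.9242 bits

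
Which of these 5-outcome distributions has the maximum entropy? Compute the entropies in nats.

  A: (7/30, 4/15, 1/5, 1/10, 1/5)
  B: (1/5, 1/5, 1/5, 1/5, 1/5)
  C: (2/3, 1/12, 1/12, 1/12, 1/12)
B

For a discrete distribution over n outcomes, entropy is maximized by the uniform distribution.

Computing entropies:
H(A) = 1.5661 nats
H(B) = 1.6094 nats
H(C) = 1.0986 nats

The uniform distribution (where all probabilities equal 1/5) achieves the maximum entropy of log_e(5) = 1.6094 nats.

Distribution B has the highest entropy.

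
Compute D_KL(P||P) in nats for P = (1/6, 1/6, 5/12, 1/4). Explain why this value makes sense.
0.0000 nats

KL divergence satisfies the Gibbs inequality: D_KL(P||Q) ≥ 0 for all distributions P, Q.

D_KL(P||Q) = Σ p(x) log(p(x)/q(x))
Each term is p(x) × log_e(p(x)/p(x)) = p(x) × log_e(1) = 0, so the sum is 0.
D_KL(P||Q) = 0.0000 nats

When P = Q, the KL divergence is exactly 0, as there is no 'divergence' between identical distributions.

This non-negativity is a fundamental property: relative entropy cannot be negative because it measures how different Q is from P.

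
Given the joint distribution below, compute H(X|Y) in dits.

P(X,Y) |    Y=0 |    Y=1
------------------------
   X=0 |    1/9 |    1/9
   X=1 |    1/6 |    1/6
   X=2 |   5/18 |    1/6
0.4573 dits

Using the chain rule: H(X|Y) = H(X,Y) - H(Y)

First, compute H(X,Y) = 0.7557 dits

Marginal P(Y) = (5/9, 4/9)
H(Y) = 0.2983 dits

H(X|Y) = H(X,Y) - H(Y) = 0.7557 - 0.2983 = 0.4573 dits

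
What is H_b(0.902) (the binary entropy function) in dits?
0.1393 dits

The binary entropy function is:
H(p) = -p log(p) - (1-p) log(1-p)

H(0.902) = -0.902 × log_10(0.902) - 0.098 × log_10(0.098)
H(0.902) = 0.1393 dits

Note: Binary entropy is maximized at p=0.5 (H=1 bit) and minimized at p=0 or p=1 (H=0).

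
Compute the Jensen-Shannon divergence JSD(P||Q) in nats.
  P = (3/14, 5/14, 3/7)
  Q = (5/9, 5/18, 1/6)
0.0715 nats

Jensen-Shannon divergence is:
JSD(P||Q) = 0.5 × D_KL(P||M) + 0.5 × D_KL(Q||M)
where M = 0.5 × (P + Q) is the mixture distribution.

M = 0.5 × (3/14, 5/14, 3/7) + 0.5 × (5/9, 5/18, 1/6) = (0.384921, 0.31746, 0.297619)

D_KL(P||M) = 0.0728 nats
D_KL(Q||M) = 0.0701 nats

JSD(P||Q) = 0.5 × 0.0728 + 0.5 × 0.0701 = 0.0715 nats

Unlike KL divergence, JSD is symmetric and bounded: 0 ≤ JSD ≤ log(2).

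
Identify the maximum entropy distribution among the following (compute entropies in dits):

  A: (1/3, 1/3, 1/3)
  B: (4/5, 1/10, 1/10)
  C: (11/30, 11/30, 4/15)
A

For a discrete distribution over n outcomes, entropy is maximized by the uniform distribution.

Computing entropies:
H(A) = 0.4771 dits
H(B) = 0.2775 dits
H(C) = 0.4726 dits

The uniform distribution (where all probabilities equal 1/3) achieves the maximum entropy of log_10(3) = 0.4771 dits.

Distribution A has the highest entropy.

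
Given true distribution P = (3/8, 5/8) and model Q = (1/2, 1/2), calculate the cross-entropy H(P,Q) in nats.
0.6931 nats

Cross-entropy: H(P,Q) = -Σ p(x) log q(x)

Alternatively: H(P,Q) = H(P) + D_KL(P||Q)
H(P) = 0.6616 nats
D_KL(P||Q) = 0.0316 nats

H(P,Q) = 0.6616 + 0.0316 = 0.6931 nats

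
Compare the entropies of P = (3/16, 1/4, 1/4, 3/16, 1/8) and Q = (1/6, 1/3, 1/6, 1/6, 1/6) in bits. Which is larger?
P

Computing entropies in bits:
H(P) = 2.2806
H(Q) = 2.2516

Distribution P has higher entropy.

Intuition: The distribution closer to uniform (more spread out) has higher entropy.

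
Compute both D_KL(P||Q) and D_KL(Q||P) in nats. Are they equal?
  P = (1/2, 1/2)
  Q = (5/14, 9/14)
D_KL(P||Q) = 0.0426, D_KL(Q||P) = 0.0414

KL divergence is not symmetric: D_KL(P||Q) ≠ D_KL(Q||P) in general.

D_KL(P||Q) = 0.0426 nats
D_KL(Q||P) = 0.0414 nats

No, they are not equal!

This asymmetry is why KL divergence is not a true distance metric.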